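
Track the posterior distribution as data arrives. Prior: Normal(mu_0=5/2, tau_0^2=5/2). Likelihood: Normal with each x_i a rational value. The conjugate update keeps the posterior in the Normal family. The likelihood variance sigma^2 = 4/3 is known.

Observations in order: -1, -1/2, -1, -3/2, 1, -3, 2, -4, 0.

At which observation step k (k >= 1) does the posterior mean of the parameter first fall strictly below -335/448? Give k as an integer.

k = 8

obs 1: x=-1 → posterior Normal(5/23, 20/23)
obs 2: x=-1/2 → posterior Normal(-5/76, 10/19)
obs 3: x=-1 → posterior Normal(-35/106, 20/53)
obs 4: x=-3/2 → posterior Normal(-10/17, 5/17)
obs 5: x=1 → posterior Normal(-25/83, 20/83)
obs 6: x=-3 → posterior Normal(-5/7, 10/49)
obs 7: x=2 → posterior Normal(-40/113, 20/113)
obs 8: x=-4 → posterior Normal(-25/32, 5/32)
obs 9: x=0 → posterior Normal(-100/143, 20/143)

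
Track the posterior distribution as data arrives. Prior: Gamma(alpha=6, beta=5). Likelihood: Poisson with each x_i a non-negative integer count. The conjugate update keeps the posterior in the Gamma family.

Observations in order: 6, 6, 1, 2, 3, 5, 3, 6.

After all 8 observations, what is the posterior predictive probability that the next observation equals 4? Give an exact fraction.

108217675714557690915157062954847685364624388915/686036942659248563745537379081493639449750274048

obs 1: x=6 → posterior Gamma(12, 6)
obs 2: x=6 → posterior Gamma(18, 7)
obs 3: x=1 → posterior Gamma(19, 8)
obs 4: x=2 → posterior Gamma(21, 9)
obs 5: x=3 → posterior Gamma(24, 10)
obs 6: x=5 → posterior Gamma(29, 11)
obs 7: x=3 → posterior Gamma(32, 12)
obs 8: x=6 → posterior Gamma(38, 13)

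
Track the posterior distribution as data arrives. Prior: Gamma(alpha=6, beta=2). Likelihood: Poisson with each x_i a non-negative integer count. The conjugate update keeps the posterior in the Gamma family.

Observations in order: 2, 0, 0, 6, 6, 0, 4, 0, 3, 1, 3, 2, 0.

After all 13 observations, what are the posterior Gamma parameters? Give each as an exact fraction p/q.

obs 1: x=2 → posterior Gamma(8, 3)
obs 2: x=0 → posterior Gamma(8, 4)
obs 3: x=0 → posterior Gamma(8, 5)
obs 4: x=6 → posterior Gamma(14, 6)
obs 5: x=6 → posterior Gamma(20, 7)
obs 6: x=0 → posterior Gamma(20, 8)
obs 7: x=4 → posterior Gamma(24, 9)
obs 8: x=0 → posterior Gamma(24, 10)
obs 9: x=3 → posterior Gamma(27, 11)
obs 10: x=1 → posterior Gamma(28, 12)
obs 11: x=3 → posterior Gamma(31, 13)
obs 12: x=2 → posterior Gamma(33, 14)
obs 13: x=0 → posterior Gamma(33, 15)

alpha=33, beta=15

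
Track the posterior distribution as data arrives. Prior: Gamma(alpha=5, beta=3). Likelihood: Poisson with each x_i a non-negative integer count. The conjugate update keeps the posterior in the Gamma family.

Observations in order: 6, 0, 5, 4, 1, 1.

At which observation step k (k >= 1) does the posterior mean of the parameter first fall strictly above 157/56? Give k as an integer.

obs 1: x=6 → posterior Gamma(11, 4)
obs 2: x=0 → posterior Gamma(11, 5)
obs 3: x=5 → posterior Gamma(16, 6)
obs 4: x=4 → posterior Gamma(20, 7)
obs 5: x=1 → posterior Gamma(21, 8)
obs 6: x=1 → posterior Gamma(22, 9)

k = 4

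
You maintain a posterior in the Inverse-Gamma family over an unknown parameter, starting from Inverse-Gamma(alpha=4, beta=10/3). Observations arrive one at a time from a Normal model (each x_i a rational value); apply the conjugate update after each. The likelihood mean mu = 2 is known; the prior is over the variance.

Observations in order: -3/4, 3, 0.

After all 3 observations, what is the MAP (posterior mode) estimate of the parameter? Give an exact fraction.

obs 1: x=-3/4 → posterior Inverse-Gamma(9/2, 683/96)
obs 2: x=3 → posterior Inverse-Gamma(5, 731/96)
obs 3: x=0 → posterior Inverse-Gamma(11/2, 923/96)

71/48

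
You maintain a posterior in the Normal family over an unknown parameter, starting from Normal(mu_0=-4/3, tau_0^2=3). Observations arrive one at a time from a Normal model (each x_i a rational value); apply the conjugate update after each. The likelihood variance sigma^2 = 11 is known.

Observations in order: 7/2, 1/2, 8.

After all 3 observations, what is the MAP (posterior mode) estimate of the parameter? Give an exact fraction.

obs 1: x=7/2 → posterior Normal(-25/84, 33/14)
obs 2: x=1/2 → posterior Normal(-8/51, 33/17)
obs 3: x=8 → posterior Normal(16/15, 33/20)

16/15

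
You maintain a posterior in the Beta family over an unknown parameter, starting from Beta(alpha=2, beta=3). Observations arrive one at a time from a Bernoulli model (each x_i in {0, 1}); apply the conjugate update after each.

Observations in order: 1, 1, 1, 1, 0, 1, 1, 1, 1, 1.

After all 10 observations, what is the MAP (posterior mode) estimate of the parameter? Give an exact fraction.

10/13

obs 1: x=1 → posterior Beta(3, 3)
obs 2: x=1 → posterior Beta(4, 3)
obs 3: x=1 → posterior Beta(5, 3)
obs 4: x=1 → posterior Beta(6, 3)
obs 5: x=0 → posterior Beta(6, 4)
obs 6: x=1 → posterior Beta(7, 4)
obs 7: x=1 → posterior Beta(8, 4)
obs 8: x=1 → posterior Beta(9, 4)
obs 9: x=1 → posterior Beta(10, 4)
obs 10: x=1 → posterior Beta(11, 4)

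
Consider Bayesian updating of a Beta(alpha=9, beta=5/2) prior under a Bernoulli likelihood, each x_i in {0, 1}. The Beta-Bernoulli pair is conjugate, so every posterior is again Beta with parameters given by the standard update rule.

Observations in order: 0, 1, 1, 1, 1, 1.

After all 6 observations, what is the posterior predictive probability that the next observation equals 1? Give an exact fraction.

obs 1: x=0 → posterior Beta(9, 7/2)
obs 2: x=1 → posterior Beta(10, 7/2)
obs 3: x=1 → posterior Beta(11, 7/2)
obs 4: x=1 → posterior Beta(12, 7/2)
obs 5: x=1 → posterior Beta(13, 7/2)
obs 6: x=1 → posterior Beta(14, 7/2)

4/5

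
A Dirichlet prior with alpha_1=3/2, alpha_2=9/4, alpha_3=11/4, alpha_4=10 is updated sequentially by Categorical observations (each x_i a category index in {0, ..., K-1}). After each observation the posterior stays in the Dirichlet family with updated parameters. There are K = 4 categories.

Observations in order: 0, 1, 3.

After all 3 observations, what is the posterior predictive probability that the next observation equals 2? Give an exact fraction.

11/78

obs 1: x=0 → posterior Dirichlet(5/2, 9/4, 11/4, 10)
obs 2: x=1 → posterior Dirichlet(5/2, 13/4, 11/4, 10)
obs 3: x=3 → posterior Dirichlet(5/2, 13/4, 11/4, 11)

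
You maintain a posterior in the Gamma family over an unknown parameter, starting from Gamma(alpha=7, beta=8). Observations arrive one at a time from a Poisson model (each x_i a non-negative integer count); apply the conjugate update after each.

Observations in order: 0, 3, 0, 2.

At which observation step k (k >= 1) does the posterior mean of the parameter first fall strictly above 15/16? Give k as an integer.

obs 1: x=0 → posterior Gamma(7, 9)
obs 2: x=3 → posterior Gamma(10, 10)
obs 3: x=0 → posterior Gamma(10, 11)
obs 4: x=2 → posterior Gamma(12, 12)

k = 2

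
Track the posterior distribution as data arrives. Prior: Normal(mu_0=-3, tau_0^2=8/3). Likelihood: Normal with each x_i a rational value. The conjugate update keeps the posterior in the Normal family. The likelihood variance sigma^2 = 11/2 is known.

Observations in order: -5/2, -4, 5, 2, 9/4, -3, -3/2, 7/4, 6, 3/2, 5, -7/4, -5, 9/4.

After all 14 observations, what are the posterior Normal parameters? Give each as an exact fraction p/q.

obs 1: x=-5/2 → posterior Normal(-139/49, 88/49)
obs 2: x=-4 → posterior Normal(-203/65, 88/65)
obs 3: x=5 → posterior Normal(-41/27, 88/81)
obs 4: x=2 → posterior Normal(-91/97, 88/97)
obs 5: x=9/4 → posterior Normal(-55/113, 88/113)
obs 6: x=-3 → posterior Normal(-103/129, 88/129)
obs 7: x=-3/2 → posterior Normal(-127/145, 88/145)
obs 8: x=7/4 → posterior Normal(-99/161, 88/161)
obs 9: x=6 → posterior Normal(-1/59, 88/177)
obs 10: x=3/2 → posterior Normal(21/193, 88/193)
obs 11: x=5 → posterior Normal(101/209, 8/19)
obs 12: x=-7/4 → posterior Normal(73/225, 88/225)
obs 13: x=-5 → posterior Normal(-7/241, 88/241)
obs 14: x=9/4 → posterior Normal(29/257, 88/257)

mu_0=29/257, tau_0^2=88/257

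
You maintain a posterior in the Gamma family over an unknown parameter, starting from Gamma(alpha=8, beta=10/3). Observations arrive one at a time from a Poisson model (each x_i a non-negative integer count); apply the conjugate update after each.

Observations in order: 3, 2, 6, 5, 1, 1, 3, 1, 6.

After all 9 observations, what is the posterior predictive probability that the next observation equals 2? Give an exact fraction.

obs 1: x=3 → posterior Gamma(11, 13/3)
obs 2: x=2 → posterior Gamma(13, 16/3)
obs 3: x=6 → posterior Gamma(19, 19/3)
obs 4: x=5 → posterior Gamma(24, 22/3)
obs 5: x=1 → posterior Gamma(25, 25/3)
obs 6: x=1 → posterior Gamma(26, 28/3)
obs 7: x=3 → posterior Gamma(29, 31/3)
obs 8: x=1 → posterior Gamma(30, 34/3)
obs 9: x=6 → posterior Gamma(36, 37/3)

854965931418000456540344736965662468636319082752986154843877/3777893186295716170956800000000000000000000000000000000000000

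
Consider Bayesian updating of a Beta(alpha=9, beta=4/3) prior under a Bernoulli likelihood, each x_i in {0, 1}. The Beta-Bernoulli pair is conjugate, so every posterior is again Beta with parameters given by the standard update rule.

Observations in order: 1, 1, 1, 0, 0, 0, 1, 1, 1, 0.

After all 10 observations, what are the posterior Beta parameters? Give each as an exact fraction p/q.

alpha=15, beta=16/3

obs 1: x=1 → posterior Beta(10, 4/3)
obs 2: x=1 → posterior Beta(11, 4/3)
obs 3: x=1 → posterior Beta(12, 4/3)
obs 4: x=0 → posterior Beta(12, 7/3)
obs 5: x=0 → posterior Beta(12, 10/3)
obs 6: x=0 → posterior Beta(12, 13/3)
obs 7: x=1 → posterior Beta(13, 13/3)
obs 8: x=1 → posterior Beta(14, 13/3)
obs 9: x=1 → posterior Beta(15, 13/3)
obs 10: x=0 → posterior Beta(15, 16/3)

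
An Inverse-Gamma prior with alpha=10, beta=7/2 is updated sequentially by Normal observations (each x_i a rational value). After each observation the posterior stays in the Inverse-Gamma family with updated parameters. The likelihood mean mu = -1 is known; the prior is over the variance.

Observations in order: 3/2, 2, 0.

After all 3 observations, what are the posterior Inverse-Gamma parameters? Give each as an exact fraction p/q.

alpha=23/2, beta=93/8

obs 1: x=3/2 → posterior Inverse-Gamma(21/2, 53/8)
obs 2: x=2 → posterior Inverse-Gamma(11, 89/8)
obs 3: x=0 → posterior Inverse-Gamma(23/2, 93/8)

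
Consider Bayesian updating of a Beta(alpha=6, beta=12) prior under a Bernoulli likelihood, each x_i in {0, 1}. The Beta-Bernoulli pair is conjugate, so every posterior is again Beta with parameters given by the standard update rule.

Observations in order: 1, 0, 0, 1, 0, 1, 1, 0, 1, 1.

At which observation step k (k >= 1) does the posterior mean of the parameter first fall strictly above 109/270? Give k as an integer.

obs 1: x=1 → posterior Beta(7, 12)
obs 2: x=0 → posterior Beta(7, 13)
obs 3: x=0 → posterior Beta(7, 14)
obs 4: x=1 → posterior Beta(8, 14)
obs 5: x=0 → posterior Beta(8, 15)
obs 6: x=1 → posterior Beta(9, 15)
obs 7: x=1 → posterior Beta(10, 15)
obs 8: x=0 → posterior Beta(10, 16)
obs 9: x=1 → posterior Beta(11, 16)
obs 10: x=1 → posterior Beta(12, 16)

k = 9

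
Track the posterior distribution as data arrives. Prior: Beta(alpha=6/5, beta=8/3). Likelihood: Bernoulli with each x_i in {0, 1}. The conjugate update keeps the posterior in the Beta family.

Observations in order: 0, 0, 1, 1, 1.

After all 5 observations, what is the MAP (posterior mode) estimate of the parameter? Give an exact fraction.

obs 1: x=0 → posterior Beta(6/5, 11/3)
obs 2: x=0 → posterior Beta(6/5, 14/3)
obs 3: x=1 → posterior Beta(11/5, 14/3)
obs 4: x=1 → posterior Beta(16/5, 14/3)
obs 5: x=1 → posterior Beta(21/5, 14/3)

48/103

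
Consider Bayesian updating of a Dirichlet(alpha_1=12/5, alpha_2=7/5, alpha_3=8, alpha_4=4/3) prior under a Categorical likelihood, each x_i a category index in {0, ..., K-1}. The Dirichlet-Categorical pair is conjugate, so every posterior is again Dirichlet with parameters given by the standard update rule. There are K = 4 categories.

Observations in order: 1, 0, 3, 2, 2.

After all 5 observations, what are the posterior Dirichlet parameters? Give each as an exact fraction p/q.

alpha_1=17/5, alpha_2=12/5, alpha_3=10, alpha_4=7/3

obs 1: x=1 → posterior Dirichlet(12/5, 12/5, 8, 4/3)
obs 2: x=0 → posterior Dirichlet(17/5, 12/5, 8, 4/3)
obs 3: x=3 → posterior Dirichlet(17/5, 12/5, 8, 7/3)
obs 4: x=2 → posterior Dirichlet(17/5, 12/5, 9, 7/3)
obs 5: x=2 → posterior Dirichlet(17/5, 12/5, 10, 7/3)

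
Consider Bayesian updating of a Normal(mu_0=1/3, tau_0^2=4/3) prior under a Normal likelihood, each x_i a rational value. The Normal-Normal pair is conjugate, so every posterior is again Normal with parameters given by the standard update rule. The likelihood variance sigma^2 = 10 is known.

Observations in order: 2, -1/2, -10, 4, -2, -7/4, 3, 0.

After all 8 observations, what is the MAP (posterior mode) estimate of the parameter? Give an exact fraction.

obs 1: x=2 → posterior Normal(9/17, 20/17)
obs 2: x=-1/2 → posterior Normal(8/19, 20/19)
obs 3: x=-10 → posterior Normal(-4/7, 20/21)
obs 4: x=4 → posterior Normal(-4/23, 20/23)
obs 5: x=-2 → posterior Normal(-8/25, 4/5)
obs 6: x=-7/4 → posterior Normal(-23/54, 20/27)
obs 7: x=3 → posterior Normal(-11/58, 20/29)
obs 8: x=0 → posterior Normal(-11/62, 20/31)

-11/62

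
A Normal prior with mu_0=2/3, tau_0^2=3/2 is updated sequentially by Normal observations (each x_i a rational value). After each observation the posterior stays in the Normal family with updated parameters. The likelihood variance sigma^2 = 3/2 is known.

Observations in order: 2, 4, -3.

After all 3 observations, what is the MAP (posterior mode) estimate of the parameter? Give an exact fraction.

obs 1: x=2 → posterior Normal(4/3, 3/4)
obs 2: x=4 → posterior Normal(20/9, 1/2)
obs 3: x=-3 → posterior Normal(11/12, 3/8)

11/12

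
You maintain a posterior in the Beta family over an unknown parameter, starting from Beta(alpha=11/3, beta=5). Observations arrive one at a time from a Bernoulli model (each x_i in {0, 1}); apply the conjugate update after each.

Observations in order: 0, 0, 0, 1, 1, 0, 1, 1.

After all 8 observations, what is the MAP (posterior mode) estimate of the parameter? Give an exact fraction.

5/11

obs 1: x=0 → posterior Beta(11/3, 6)
obs 2: x=0 → posterior Beta(11/3, 7)
obs 3: x=0 → posterior Beta(11/3, 8)
obs 4: x=1 → posterior Beta(14/3, 8)
obs 5: x=1 → posterior Beta(17/3, 8)
obs 6: x=0 → posterior Beta(17/3, 9)
obs 7: x=1 → posterior Beta(20/3, 9)
obs 8: x=1 → posterior Beta(23/3, 9)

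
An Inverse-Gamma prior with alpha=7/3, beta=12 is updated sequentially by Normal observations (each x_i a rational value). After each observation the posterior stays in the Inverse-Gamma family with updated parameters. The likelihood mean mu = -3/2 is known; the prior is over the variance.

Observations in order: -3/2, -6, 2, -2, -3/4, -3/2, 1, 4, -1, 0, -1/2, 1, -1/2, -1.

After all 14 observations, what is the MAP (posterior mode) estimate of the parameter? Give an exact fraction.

5031/992

obs 1: x=-3/2 → posterior Inverse-Gamma(17/6, 12)
obs 2: x=-6 → posterior Inverse-Gamma(10/3, 177/8)
obs 3: x=2 → posterior Inverse-Gamma(23/6, 113/4)
obs 4: x=-2 → posterior Inverse-Gamma(13/3, 227/8)
obs 5: x=-3/4 → posterior Inverse-Gamma(29/6, 917/32)
obs 6: x=-3/2 → posterior Inverse-Gamma(16/3, 917/32)
obs 7: x=1 → posterior Inverse-Gamma(35/6, 1017/32)
obs 8: x=4 → posterior Inverse-Gamma(19/3, 1501/32)
obs 9: x=-1 → posterior Inverse-Gamma(41/6, 1505/32)
obs 10: x=0 → posterior Inverse-Gamma(22/3, 1541/32)
obs 11: x=-1/2 → posterior Inverse-Gamma(47/6, 1557/32)
obs 12: x=1 → posterior Inverse-Gamma(25/3, 1657/32)
obs 13: x=-1/2 → posterior Inverse-Gamma(53/6, 1673/32)
obs 14: x=-1 → posterior Inverse-Gamma(28/3, 1677/32)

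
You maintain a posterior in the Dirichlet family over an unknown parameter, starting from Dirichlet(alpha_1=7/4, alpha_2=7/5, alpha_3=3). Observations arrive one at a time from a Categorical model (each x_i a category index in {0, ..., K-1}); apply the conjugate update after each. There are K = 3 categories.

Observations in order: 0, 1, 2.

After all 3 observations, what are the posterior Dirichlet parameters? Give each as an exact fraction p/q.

alpha_1=11/4, alpha_2=12/5, alpha_3=4

obs 1: x=0 → posterior Dirichlet(11/4, 7/5, 3)
obs 2: x=1 → posterior Dirichlet(11/4, 12/5, 3)
obs 3: x=2 → posterior Dirichlet(11/4, 12/5, 4)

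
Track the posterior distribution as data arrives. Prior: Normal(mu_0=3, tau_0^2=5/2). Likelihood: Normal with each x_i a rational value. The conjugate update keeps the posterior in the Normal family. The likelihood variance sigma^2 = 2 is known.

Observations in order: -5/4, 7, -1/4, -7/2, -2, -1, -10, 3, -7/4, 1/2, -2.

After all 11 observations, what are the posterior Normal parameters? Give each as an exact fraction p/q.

obs 1: x=-5/4 → posterior Normal(23/36, 10/9)
obs 2: x=7 → posterior Normal(163/56, 5/7)
obs 3: x=-1/4 → posterior Normal(79/38, 10/19)
obs 4: x=-7/2 → posterior Normal(11/12, 5/12)
obs 5: x=-2 → posterior Normal(12/29, 10/29)
obs 6: x=-1 → posterior Normal(7/34, 5/17)
obs 7: x=-10 → posterior Normal(-43/39, 10/39)
obs 8: x=3 → posterior Normal(-7/11, 5/22)
obs 9: x=-7/4 → posterior Normal(-3/4, 10/49)
obs 10: x=1/2 → posterior Normal(-137/216, 5/27)
obs 11: x=-2 → posterior Normal(-3/4, 10/59)

mu_0=-3/4, tau_0^2=10/59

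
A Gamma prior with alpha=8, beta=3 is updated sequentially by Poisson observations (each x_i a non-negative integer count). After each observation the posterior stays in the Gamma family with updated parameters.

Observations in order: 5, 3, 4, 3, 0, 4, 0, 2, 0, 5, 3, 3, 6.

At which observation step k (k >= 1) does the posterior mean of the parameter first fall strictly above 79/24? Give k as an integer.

obs 1: x=5 → posterior Gamma(13, 4)
obs 2: x=3 → posterior Gamma(16, 5)
obs 3: x=4 → posterior Gamma(20, 6)
obs 4: x=3 → posterior Gamma(23, 7)
obs 5: x=0 → posterior Gamma(23, 8)
obs 6: x=4 → posterior Gamma(27, 9)
obs 7: x=0 → posterior Gamma(27, 10)
obs 8: x=2 → posterior Gamma(29, 11)
obs 9: x=0 → posterior Gamma(29, 12)
obs 10: x=5 → posterior Gamma(34, 13)
obs 11: x=3 → posterior Gamma(37, 14)
obs 12: x=3 → posterior Gamma(40, 15)
obs 13: x=6 → posterior Gamma(46, 16)

k = 3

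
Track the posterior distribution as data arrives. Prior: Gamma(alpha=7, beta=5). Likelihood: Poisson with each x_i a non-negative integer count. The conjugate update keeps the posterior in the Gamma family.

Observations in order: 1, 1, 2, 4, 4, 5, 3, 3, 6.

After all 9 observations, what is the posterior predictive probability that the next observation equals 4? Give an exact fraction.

obs 1: x=1 → posterior Gamma(8, 6)
obs 2: x=1 → posterior Gamma(9, 7)
obs 3: x=2 → posterior Gamma(11, 8)
obs 4: x=4 → posterior Gamma(15, 9)
obs 5: x=4 → posterior Gamma(19, 10)
obs 6: x=5 → posterior Gamma(24, 11)
obs 7: x=3 → posterior Gamma(27, 12)
obs 8: x=3 → posterior Gamma(30, 13)
obs 9: x=6 → posterior Gamma(36, 14)

1665359357857608390230278760185427195229896704/12285924801044457935859099961817264556884765625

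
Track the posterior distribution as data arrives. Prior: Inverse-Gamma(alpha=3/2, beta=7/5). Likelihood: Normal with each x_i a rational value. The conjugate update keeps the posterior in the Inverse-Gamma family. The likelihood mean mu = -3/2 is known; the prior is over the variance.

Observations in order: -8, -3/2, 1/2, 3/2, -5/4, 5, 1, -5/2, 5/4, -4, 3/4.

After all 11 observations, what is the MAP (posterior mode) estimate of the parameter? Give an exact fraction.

obs 1: x=-8 → posterior Inverse-Gamma(2, 901/40)
obs 2: x=-3/2 → posterior Inverse-Gamma(5/2, 901/40)
obs 3: x=1/2 → posterior Inverse-Gamma(3, 981/40)
obs 4: x=3/2 → posterior Inverse-Gamma(7/2, 1161/40)
obs 5: x=-5/4 → posterior Inverse-Gamma(4, 4649/160)
obs 6: x=5 → posterior Inverse-Gamma(9/2, 8029/160)
obs 7: x=1 → posterior Inverse-Gamma(5, 8529/160)
obs 8: x=-5/2 → posterior Inverse-Gamma(11/2, 8609/160)
obs 9: x=5/4 → posterior Inverse-Gamma(6, 4607/80)
obs 10: x=-4 → posterior Inverse-Gamma(13/2, 4857/80)
obs 11: x=3/4 → posterior Inverse-Gamma(7, 10119/160)

10119/1280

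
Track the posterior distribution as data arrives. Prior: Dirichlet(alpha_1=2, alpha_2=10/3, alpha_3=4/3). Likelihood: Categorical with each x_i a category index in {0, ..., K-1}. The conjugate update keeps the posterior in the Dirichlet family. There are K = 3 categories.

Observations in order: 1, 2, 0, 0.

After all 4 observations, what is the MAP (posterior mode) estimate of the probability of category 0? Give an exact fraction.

9/23

obs 1: x=1 → posterior Dirichlet(2, 13/3, 4/3)
obs 2: x=2 → posterior Dirichlet(2, 13/3, 7/3)
obs 3: x=0 → posterior Dirichlet(3, 13/3, 7/3)
obs 4: x=0 → posterior Dirichlet(4, 13/3, 7/3)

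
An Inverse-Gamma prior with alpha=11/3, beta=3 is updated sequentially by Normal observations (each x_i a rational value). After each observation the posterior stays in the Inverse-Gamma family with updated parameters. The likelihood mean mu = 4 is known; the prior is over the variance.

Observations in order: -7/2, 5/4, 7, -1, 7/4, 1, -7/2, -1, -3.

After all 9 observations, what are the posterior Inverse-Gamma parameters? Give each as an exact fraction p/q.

obs 1: x=-7/2 → posterior Inverse-Gamma(25/6, 249/8)
obs 2: x=5/4 → posterior Inverse-Gamma(14/3, 1117/32)
obs 3: x=7 → posterior Inverse-Gamma(31/6, 1261/32)
obs 4: x=-1 → posterior Inverse-Gamma(17/3, 1661/32)
obs 5: x=7/4 → posterior Inverse-Gamma(37/6, 871/16)
obs 6: x=1 → posterior Inverse-Gamma(20/3, 943/16)
obs 7: x=-7/2 → posterior Inverse-Gamma(43/6, 1393/16)
obs 8: x=-1 → posterior Inverse-Gamma(23/3, 1593/16)
obs 9: x=-3 → posterior Inverse-Gamma(49/6, 1985/16)

alpha=49/6, beta=1985/16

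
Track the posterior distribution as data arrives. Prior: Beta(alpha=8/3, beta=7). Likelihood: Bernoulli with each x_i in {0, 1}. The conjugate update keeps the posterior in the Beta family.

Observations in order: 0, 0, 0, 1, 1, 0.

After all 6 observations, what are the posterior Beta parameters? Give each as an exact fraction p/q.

alpha=14/3, beta=11

obs 1: x=0 → posterior Beta(8/3, 8)
obs 2: x=0 → posterior Beta(8/3, 9)
obs 3: x=0 → posterior Beta(8/3, 10)
obs 4: x=1 → posterior Beta(11/3, 10)
obs 5: x=1 → posterior Beta(14/3, 10)
obs 6: x=0 → posterior Beta(14/3, 11)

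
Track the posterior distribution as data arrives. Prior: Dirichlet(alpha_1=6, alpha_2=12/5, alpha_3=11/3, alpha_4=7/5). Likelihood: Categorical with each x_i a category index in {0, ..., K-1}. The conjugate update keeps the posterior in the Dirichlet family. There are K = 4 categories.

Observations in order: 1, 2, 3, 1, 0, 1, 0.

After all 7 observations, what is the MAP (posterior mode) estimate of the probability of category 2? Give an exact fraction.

55/247

obs 1: x=1 → posterior Dirichlet(6, 17/5, 11/3, 7/5)
obs 2: x=2 → posterior Dirichlet(6, 17/5, 14/3, 7/5)
obs 3: x=3 → posterior Dirichlet(6, 17/5, 14/3, 12/5)
obs 4: x=1 → posterior Dirichlet(6, 22/5, 14/3, 12/5)
obs 5: x=0 → posterior Dirichlet(7, 22/5, 14/3, 12/5)
obs 6: x=1 → posterior Dirichlet(7, 27/5, 14/3, 12/5)
obs 7: x=0 → posterior Dirichlet(8, 27/5, 14/3, 12/5)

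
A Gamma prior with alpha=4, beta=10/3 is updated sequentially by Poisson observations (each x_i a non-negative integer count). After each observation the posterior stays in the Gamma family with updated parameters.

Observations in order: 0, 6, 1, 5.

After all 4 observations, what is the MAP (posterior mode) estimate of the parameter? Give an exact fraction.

obs 1: x=0 → posterior Gamma(4, 13/3)
obs 2: x=6 → posterior Gamma(10, 16/3)
obs 3: x=1 → posterior Gamma(11, 19/3)
obs 4: x=5 → posterior Gamma(16, 22/3)

45/22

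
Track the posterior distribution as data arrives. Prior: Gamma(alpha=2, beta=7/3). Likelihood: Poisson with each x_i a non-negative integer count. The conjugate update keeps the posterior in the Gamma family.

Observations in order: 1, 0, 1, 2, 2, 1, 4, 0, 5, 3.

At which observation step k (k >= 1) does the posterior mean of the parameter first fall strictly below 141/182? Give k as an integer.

k = 2

obs 1: x=1 → posterior Gamma(3, 10/3)
obs 2: x=0 → posterior Gamma(3, 13/3)
obs 3: x=1 → posterior Gamma(4, 16/3)
obs 4: x=2 → posterior Gamma(6, 19/3)
obs 5: x=2 → posterior Gamma(8, 22/3)
obs 6: x=1 → posterior Gamma(9, 25/3)
obs 7: x=4 → posterior Gamma(13, 28/3)
obs 8: x=0 → posterior Gamma(13, 31/3)
obs 9: x=5 → posterior Gamma(18, 34/3)
obs 10: x=3 → posterior Gamma(21, 37/3)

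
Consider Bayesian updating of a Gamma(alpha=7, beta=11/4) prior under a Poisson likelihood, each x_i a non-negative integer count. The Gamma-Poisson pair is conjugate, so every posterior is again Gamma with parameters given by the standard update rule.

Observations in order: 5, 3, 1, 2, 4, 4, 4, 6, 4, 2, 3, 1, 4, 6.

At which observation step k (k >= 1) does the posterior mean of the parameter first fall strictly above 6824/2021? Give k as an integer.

k = 9

obs 1: x=5 → posterior Gamma(12, 15/4)
obs 2: x=3 → posterior Gamma(15, 19/4)
obs 3: x=1 → posterior Gamma(16, 23/4)
obs 4: x=2 → posterior Gamma(18, 27/4)
obs 5: x=4 → posterior Gamma(22, 31/4)
obs 6: x=4 → posterior Gamma(26, 35/4)
obs 7: x=4 → posterior Gamma(30, 39/4)
obs 8: x=6 → posterior Gamma(36, 43/4)
obs 9: x=4 → posterior Gamma(40, 47/4)
obs 10: x=2 → posterior Gamma(42, 51/4)
obs 11: x=3 → posterior Gamma(45, 55/4)
obs 12: x=1 → posterior Gamma(46, 59/4)
obs 13: x=4 → posterior Gamma(50, 63/4)
obs 14: x=6 → posterior Gamma(56, 67/4)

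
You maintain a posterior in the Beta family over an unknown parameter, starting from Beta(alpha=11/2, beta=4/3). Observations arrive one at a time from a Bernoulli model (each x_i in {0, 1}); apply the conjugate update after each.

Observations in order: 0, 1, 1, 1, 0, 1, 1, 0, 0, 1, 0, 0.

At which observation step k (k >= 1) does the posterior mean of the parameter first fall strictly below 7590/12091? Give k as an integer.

k = 12

obs 1: x=0 → posterior Beta(11/2, 7/3)
obs 2: x=1 → posterior Beta(13/2, 7/3)
obs 3: x=1 → posterior Beta(15/2, 7/3)
obs 4: x=1 → posterior Beta(17/2, 7/3)
obs 5: x=0 → posterior Beta(17/2, 10/3)
obs 6: x=1 → posterior Beta(19/2, 10/3)
obs 7: x=1 → posterior Beta(21/2, 10/3)
obs 8: x=0 → posterior Beta(21/2, 13/3)
obs 9: x=0 → posterior Beta(21/2, 16/3)
obs 10: x=1 → posterior Beta(23/2, 16/3)
obs 11: x=0 → posterior Beta(23/2, 19/3)
obs 12: x=0 → posterior Beta(23/2, 22/3)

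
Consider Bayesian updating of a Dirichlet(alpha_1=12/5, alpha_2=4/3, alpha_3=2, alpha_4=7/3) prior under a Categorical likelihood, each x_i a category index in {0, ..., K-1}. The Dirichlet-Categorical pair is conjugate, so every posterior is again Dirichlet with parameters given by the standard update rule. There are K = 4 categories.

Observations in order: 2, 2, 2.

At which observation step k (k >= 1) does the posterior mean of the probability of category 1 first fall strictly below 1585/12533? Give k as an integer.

k = 3

obs 1: x=2 → posterior Dirichlet(12/5, 4/3, 3, 7/3)
obs 2: x=2 → posterior Dirichlet(12/5, 4/3, 4, 7/3)
obs 3: x=2 → posterior Dirichlet(12/5, 4/3, 5, 7/3)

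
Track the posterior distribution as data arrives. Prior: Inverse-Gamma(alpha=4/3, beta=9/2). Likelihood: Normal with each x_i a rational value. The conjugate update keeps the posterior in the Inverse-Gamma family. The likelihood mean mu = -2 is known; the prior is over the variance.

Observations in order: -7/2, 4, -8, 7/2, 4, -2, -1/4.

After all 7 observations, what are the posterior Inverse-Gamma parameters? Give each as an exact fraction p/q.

alpha=29/6, beta=2441/32

obs 1: x=-7/2 → posterior Inverse-Gamma(11/6, 45/8)
obs 2: x=4 → posterior Inverse-Gamma(7/3, 189/8)
obs 3: x=-8 → posterior Inverse-Gamma(17/6, 333/8)
obs 4: x=7/2 → posterior Inverse-Gamma(10/3, 227/4)
obs 5: x=4 → posterior Inverse-Gamma(23/6, 299/4)
obs 6: x=-2 → posterior Inverse-Gamma(13/3, 299/4)
obs 7: x=-1/4 → posterior Inverse-Gamma(29/6, 2441/32)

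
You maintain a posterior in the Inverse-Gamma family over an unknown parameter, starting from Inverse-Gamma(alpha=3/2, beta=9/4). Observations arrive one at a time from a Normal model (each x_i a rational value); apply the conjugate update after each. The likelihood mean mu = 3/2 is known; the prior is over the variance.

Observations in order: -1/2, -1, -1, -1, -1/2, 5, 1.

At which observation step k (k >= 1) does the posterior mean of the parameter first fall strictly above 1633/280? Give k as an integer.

obs 1: x=-1/2 → posterior Inverse-Gamma(2, 17/4)
obs 2: x=-1 → posterior Inverse-Gamma(5/2, 59/8)
obs 3: x=-1 → posterior Inverse-Gamma(3, 21/2)
obs 4: x=-1 → posterior Inverse-Gamma(7/2, 109/8)
obs 5: x=-1/2 → posterior Inverse-Gamma(4, 125/8)
obs 6: x=5 → posterior Inverse-Gamma(9/2, 87/4)
obs 7: x=1 → posterior Inverse-Gamma(5, 175/8)

k = 6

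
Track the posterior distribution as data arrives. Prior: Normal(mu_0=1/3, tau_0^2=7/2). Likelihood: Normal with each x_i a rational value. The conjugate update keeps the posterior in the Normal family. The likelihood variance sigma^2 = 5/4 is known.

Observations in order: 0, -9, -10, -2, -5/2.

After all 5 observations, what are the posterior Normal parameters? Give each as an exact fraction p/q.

obs 1: x=0 → posterior Normal(5/57, 35/38)
obs 2: x=-9 → posterior Normal(-373/99, 35/66)
obs 3: x=-10 → posterior Normal(-793/141, 35/94)
obs 4: x=-2 → posterior Normal(-877/183, 35/122)
obs 5: x=-5/2 → posterior Normal(-982/225, 7/30)

mu_0=-982/225, tau_0^2=7/30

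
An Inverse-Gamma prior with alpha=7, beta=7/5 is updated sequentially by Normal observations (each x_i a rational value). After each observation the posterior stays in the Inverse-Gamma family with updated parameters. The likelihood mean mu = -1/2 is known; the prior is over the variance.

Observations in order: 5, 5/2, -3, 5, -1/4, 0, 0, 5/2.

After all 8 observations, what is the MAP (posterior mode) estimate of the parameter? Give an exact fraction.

obs 1: x=5 → posterior Inverse-Gamma(15/2, 661/40)
obs 2: x=5/2 → posterior Inverse-Gamma(8, 841/40)
obs 3: x=-3 → posterior Inverse-Gamma(17/2, 483/20)
obs 4: x=5 → posterior Inverse-Gamma(9, 1571/40)
obs 5: x=-1/4 → posterior Inverse-Gamma(19/2, 6289/160)
obs 6: x=0 → posterior Inverse-Gamma(10, 6309/160)
obs 7: x=0 → posterior Inverse-Gamma(21/2, 6329/160)
obs 8: x=5/2 → posterior Inverse-Gamma(11, 7049/160)

7049/1920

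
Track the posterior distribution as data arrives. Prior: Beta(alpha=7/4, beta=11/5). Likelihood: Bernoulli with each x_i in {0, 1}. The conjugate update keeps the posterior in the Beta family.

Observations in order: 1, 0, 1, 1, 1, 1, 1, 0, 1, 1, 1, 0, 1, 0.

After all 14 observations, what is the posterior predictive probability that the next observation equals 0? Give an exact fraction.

124/359

obs 1: x=1 → posterior Beta(11/4, 11/5)
obs 2: x=0 → posterior Beta(11/4, 16/5)
obs 3: x=1 → posterior Beta(15/4, 16/5)
obs 4: x=1 → posterior Beta(19/4, 16/5)
obs 5: x=1 → posterior Beta(23/4, 16/5)
obs 6: x=1 → posterior Beta(27/4, 16/5)
obs 7: x=1 → posterior Beta(31/4, 16/5)
obs 8: x=0 → posterior Beta(31/4, 21/5)
obs 9: x=1 → posterior Beta(35/4, 21/5)
obs 10: x=1 → posterior Beta(39/4, 21/5)
obs 11: x=1 → posterior Beta(43/4, 21/5)
obs 12: x=0 → posterior Beta(43/4, 26/5)
obs 13: x=1 → posterior Beta(47/4, 26/5)
obs 14: x=0 → posterior Beta(47/4, 31/5)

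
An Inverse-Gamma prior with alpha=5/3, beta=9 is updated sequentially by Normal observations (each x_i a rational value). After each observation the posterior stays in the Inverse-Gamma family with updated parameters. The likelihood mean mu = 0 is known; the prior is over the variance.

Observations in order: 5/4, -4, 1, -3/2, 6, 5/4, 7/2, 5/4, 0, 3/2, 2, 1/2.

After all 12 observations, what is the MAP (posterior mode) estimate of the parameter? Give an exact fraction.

357/64

obs 1: x=5/4 → posterior Inverse-Gamma(13/6, 313/32)
obs 2: x=-4 → posterior Inverse-Gamma(8/3, 569/32)
obs 3: x=1 → posterior Inverse-Gamma(19/6, 585/32)
obs 4: x=-3/2 → posterior Inverse-Gamma(11/3, 621/32)
obs 5: x=6 → posterior Inverse-Gamma(25/6, 1197/32)
obs 6: x=5/4 → posterior Inverse-Gamma(14/3, 611/16)
obs 7: x=7/2 → posterior Inverse-Gamma(31/6, 709/16)
obs 8: x=5/4 → posterior Inverse-Gamma(17/3, 1443/32)
obs 9: x=0 → posterior Inverse-Gamma(37/6, 1443/32)
obs 10: x=3/2 → posterior Inverse-Gamma(20/3, 1479/32)
obs 11: x=2 → posterior Inverse-Gamma(43/6, 1543/32)
obs 12: x=1/2 → posterior Inverse-Gamma(23/3, 1547/32)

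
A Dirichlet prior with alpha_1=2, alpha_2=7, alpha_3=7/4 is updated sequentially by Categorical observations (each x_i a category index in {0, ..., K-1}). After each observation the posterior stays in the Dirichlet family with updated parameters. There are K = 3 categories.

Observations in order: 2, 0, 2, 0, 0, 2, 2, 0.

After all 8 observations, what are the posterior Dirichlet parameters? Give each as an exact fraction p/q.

obs 1: x=2 → posterior Dirichlet(2, 7, 11/4)
obs 2: x=0 → posterior Dirichlet(3, 7, 11/4)
obs 3: x=2 → posterior Dirichlet(3, 7, 15/4)
obs 4: x=0 → posterior Dirichlet(4, 7, 15/4)
obs 5: x=0 → posterior Dirichlet(5, 7, 15/4)
obs 6: x=2 → posterior Dirichlet(5, 7, 19/4)
obs 7: x=2 → posterior Dirichlet(5, 7, 23/4)
obs 8: x=0 → posterior Dirichlet(6, 7, 23/4)

alpha_1=6, alpha_2=7, alpha_3=23/4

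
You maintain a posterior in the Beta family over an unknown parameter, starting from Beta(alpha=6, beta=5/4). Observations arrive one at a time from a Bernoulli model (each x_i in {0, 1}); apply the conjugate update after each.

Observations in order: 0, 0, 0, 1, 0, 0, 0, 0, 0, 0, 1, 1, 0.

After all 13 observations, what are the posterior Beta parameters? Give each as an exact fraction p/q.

obs 1: x=0 → posterior Beta(6, 9/4)
obs 2: x=0 → posterior Beta(6, 13/4)
obs 3: x=0 → posterior Beta(6, 17/4)
obs 4: x=1 → posterior Beta(7, 17/4)
obs 5: x=0 → posterior Beta(7, 21/4)
obs 6: x=0 → posterior Beta(7, 25/4)
obs 7: x=0 → posterior Beta(7, 29/4)
obs 8: x=0 → posterior Beta(7, 33/4)
obs 9: x=0 → posterior Beta(7, 37/4)
obs 10: x=0 → posterior Beta(7, 41/4)
obs 11: x=1 → posterior Beta(8, 41/4)
obs 12: x=1 → posterior Beta(9, 41/4)
obs 13: x=0 → posterior Beta(9, 45/4)

alpha=9, beta=45/4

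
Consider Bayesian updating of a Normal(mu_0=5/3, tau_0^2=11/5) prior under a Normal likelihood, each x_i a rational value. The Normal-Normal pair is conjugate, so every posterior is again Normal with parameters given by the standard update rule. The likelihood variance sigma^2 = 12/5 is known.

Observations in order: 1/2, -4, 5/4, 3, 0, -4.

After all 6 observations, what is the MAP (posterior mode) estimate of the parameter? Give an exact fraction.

-21/104

obs 1: x=1/2 → posterior Normal(51/46, 132/115)
obs 2: x=-4 → posterior Normal(-37/68, 66/85)
obs 3: x=5/4 → posterior Normal(-19/180, 44/75)
obs 4: x=3 → posterior Normal(113/224, 33/70)
obs 5: x=0 → posterior Normal(113/268, 132/335)
obs 6: x=-4 → posterior Normal(-21/104, 22/65)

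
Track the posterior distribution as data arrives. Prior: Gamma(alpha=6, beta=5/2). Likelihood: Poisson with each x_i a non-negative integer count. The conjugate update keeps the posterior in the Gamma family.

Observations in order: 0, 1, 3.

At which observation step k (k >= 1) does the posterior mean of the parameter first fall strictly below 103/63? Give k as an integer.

obs 1: x=0 → posterior Gamma(6, 7/2)
obs 2: x=1 → posterior Gamma(7, 9/2)
obs 3: x=3 → posterior Gamma(10, 11/2)

k = 2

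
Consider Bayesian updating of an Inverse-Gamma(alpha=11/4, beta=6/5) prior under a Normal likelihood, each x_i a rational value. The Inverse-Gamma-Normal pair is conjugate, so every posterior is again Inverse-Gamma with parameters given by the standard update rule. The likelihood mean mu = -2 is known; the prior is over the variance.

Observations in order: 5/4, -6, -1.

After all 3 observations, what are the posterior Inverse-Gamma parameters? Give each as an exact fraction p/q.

alpha=17/4, beta=2397/160

obs 1: x=5/4 → posterior Inverse-Gamma(13/4, 1037/160)
obs 2: x=-6 → posterior Inverse-Gamma(15/4, 2317/160)
obs 3: x=-1 → posterior Inverse-Gamma(17/4, 2397/160)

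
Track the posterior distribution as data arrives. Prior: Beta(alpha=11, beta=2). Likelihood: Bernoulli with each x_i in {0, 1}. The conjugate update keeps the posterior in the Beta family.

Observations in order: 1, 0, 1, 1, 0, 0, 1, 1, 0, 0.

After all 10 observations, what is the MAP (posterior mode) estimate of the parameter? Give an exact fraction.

obs 1: x=1 → posterior Beta(12, 2)
obs 2: x=0 → posterior Beta(12, 3)
obs 3: x=1 → posterior Beta(13, 3)
obs 4: x=1 → posterior Beta(14, 3)
obs 5: x=0 → posterior Beta(14, 4)
obs 6: x=0 → posterior Beta(14, 5)
obs 7: x=1 → posterior Beta(15, 5)
obs 8: x=1 → posterior Beta(16, 5)
obs 9: x=0 → posterior Beta(16, 6)
obs 10: x=0 → posterior Beta(16, 7)

5/7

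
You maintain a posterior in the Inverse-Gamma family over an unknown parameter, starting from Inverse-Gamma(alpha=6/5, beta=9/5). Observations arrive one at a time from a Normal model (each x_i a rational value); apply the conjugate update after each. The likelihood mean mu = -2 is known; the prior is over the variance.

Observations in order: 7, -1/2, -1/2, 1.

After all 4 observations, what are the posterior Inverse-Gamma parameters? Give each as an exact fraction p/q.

obs 1: x=7 → posterior Inverse-Gamma(17/10, 423/10)
obs 2: x=-1/2 → posterior Inverse-Gamma(11/5, 1737/40)
obs 3: x=-1/2 → posterior Inverse-Gamma(27/10, 891/20)
obs 4: x=1 → posterior Inverse-Gamma(16/5, 981/20)

alpha=16/5, beta=981/20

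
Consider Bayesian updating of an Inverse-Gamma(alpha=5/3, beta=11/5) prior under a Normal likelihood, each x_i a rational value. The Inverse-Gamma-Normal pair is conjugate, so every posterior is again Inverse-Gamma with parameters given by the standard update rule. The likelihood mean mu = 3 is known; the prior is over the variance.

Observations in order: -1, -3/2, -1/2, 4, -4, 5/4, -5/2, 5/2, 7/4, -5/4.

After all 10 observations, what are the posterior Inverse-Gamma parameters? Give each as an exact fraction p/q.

obs 1: x=-1 → posterior Inverse-Gamma(13/6, 51/5)
obs 2: x=-3/2 → posterior Inverse-Gamma(8/3, 813/40)
obs 3: x=-1/2 → posterior Inverse-Gamma(19/6, 529/20)
obs 4: x=4 → posterior Inverse-Gamma(11/3, 539/20)
obs 5: x=-4 → posterior Inverse-Gamma(25/6, 1029/20)
obs 6: x=5/4 → posterior Inverse-Gamma(14/3, 8477/160)
obs 7: x=-5/2 → posterior Inverse-Gamma(31/6, 10897/160)
obs 8: x=5/2 → posterior Inverse-Gamma(17/3, 10917/160)
obs 9: x=7/4 → posterior Inverse-Gamma(37/6, 5521/80)
obs 10: x=-5/4 → posterior Inverse-Gamma(20/3, 12487/160)

alpha=20/3, beta=12487/160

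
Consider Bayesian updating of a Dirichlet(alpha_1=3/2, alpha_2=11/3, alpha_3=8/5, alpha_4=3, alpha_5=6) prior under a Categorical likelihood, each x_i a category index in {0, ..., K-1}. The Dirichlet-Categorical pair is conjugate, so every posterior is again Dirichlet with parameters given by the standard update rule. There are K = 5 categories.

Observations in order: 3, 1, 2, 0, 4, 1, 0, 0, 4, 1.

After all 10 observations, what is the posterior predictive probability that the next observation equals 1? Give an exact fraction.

obs 1: x=3 → posterior Dirichlet(3/2, 11/3, 8/5, 4, 6)
obs 2: x=1 → posterior Dirichlet(3/2, 14/3, 8/5, 4, 6)
obs 3: x=2 → posterior Dirichlet(3/2, 14/3, 13/5, 4, 6)
obs 4: x=0 → posterior Dirichlet(5/2, 14/3, 13/5, 4, 6)
obs 5: x=4 → posterior Dirichlet(5/2, 14/3, 13/5, 4, 7)
obs 6: x=1 → posterior Dirichlet(5/2, 17/3, 13/5, 4, 7)
obs 7: x=0 → posterior Dirichlet(7/2, 17/3, 13/5, 4, 7)
obs 8: x=0 → posterior Dirichlet(9/2, 17/3, 13/5, 4, 7)
obs 9: x=4 → posterior Dirichlet(9/2, 17/3, 13/5, 4, 8)
obs 10: x=1 → posterior Dirichlet(9/2, 20/3, 13/5, 4, 8)

200/773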